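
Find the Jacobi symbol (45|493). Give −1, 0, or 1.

-1

Reciprocity: 45 ≡ 1 and 493 ≡ 1 (mod 4), so (45/493) = +(493/45).
Reduce top mod 45: now compute (43/45).
Reciprocity: 43 ≡ 3 and 45 ≡ 1 (mod 4), so (43/45) = +(45/43).
Reduce top mod 43: now compute (2/43).
Pull out 2: since 43 ≡ 3 (mod 8), (2/43) = -1.
Reached (1/43) = 1. Collecting the sign flips along the way, the symbol is -1.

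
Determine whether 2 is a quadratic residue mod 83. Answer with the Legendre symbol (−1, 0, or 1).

Pull out 2: since 83 ≡ 3 (mod 8), (2/83) = -1.
Reached (1/83) = 1. Collecting the sign flips along the way, the symbol is -1.

-1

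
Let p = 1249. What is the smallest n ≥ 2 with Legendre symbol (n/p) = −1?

7

(2/1249) = +1, so 2 is a residue.
(3/1249) = +1, so 3 is a residue.
(4/1249) = +1, so 4 is a residue.
(5/1249) = +1, so 5 is a residue.
(6/1249) = +1, so 6 is a residue.
(7/1249) = −1, so 7 is the smallest positive non-residue mod 1249.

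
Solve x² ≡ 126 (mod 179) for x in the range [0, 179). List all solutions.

Since 179 ≡ 3 (mod 4), a square root of 126 is 126^((179+1)/4) = 126^45 mod 179.
Repeated squaring: 126^2≡124, 126^4≡161, 126^8≡145, 126^16≡82, 126^32≡101 (mod 179).
126^45 = 126^(32+8+4+1) ≡ 22 (mod 179).
Check: 22² = 484 ≡ 126 (mod 179). The two roots are 22 and 157.

22, 157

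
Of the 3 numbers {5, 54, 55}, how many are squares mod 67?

2

(5/67) = -1 → non-residue.
(54/67) = +1 → QR.
(55/67) = +1 → QR.
Total quadratic residues among the 3: 2.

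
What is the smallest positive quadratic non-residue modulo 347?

(2/347) = −1, so 2 is the smallest positive non-residue mod 347.

2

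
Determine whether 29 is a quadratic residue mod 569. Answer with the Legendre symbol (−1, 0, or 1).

-1

Euler's criterion: (29/569) ≡ 29^284 (mod 569).
29^2 ≡ 272 (mod 569)
29^4 ≡ 14 (mod 569)
29^8 ≡ 196 (mod 569)
29^16 ≡ 293 (mod 569)
29^32 ≡ 499 (mod 569)
29^64 ≡ 348 (mod 569)
29^128 ≡ 476 (mod 569)
29^256 ≡ 114 (mod 569)
29^284 = 29^(256+16+8+4) ≡ 568 (mod 569).
Result is 568 ≡ −1, so (29/569) = −1.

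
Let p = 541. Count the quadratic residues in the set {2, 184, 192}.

(2/541) = -1 → non-residue.
(184/541) = -1 → non-residue.
(192/541) = +1 → QR.
Total quadratic residues among the 3: 1.

1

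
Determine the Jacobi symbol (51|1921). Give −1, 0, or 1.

Reciprocity: 51 ≡ 3 and 1921 ≡ 1 (mod 4), so (51/1921) = +(1921/51).
Reduce top mod 51: now compute (34/51).
Pull out 2: since 51 ≡ 3 (mod 8), (2/51) = -1.
Reciprocity: 17 ≡ 1 and 51 ≡ 3 (mod 4), so (17/51) = +(51/17).
Reduce top mod 17: now compute (0/17).
Top reduces to 0: gcd > 1, so the symbol is 0.

0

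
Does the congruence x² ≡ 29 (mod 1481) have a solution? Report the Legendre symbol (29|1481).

Reciprocity: 29 ≡ 1 and 1481 ≡ 1 (mod 4), so (29/1481) = +(1481/29).
Reduce top mod 29: now compute (2/29).
Pull out 2: since 29 ≡ 5 (mod 8), (2/29) = -1.
Reached (1/29) = 1. Collecting the sign flips along the way, the symbol is -1.

-1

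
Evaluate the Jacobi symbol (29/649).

Reciprocity: 29 ≡ 1 and 649 ≡ 1 (mod 4), so (29/649) = +(649/29).
Reduce top mod 29: now compute (11/29).
Reciprocity: 11 ≡ 3 and 29 ≡ 1 (mod 4), so (11/29) = +(29/11).
Reduce top mod 11: now compute (7/11).
Reciprocity: 7 ≡ 3 and 11 ≡ 3 (mod 4), so (7/11) = −(11/7).
Reduce top mod 7: now compute (4/7).
Pull out 2^2: since 7 ≡ 7 (mod 8), (2/7) = +1, so (2/7)^2 = +1.
Reached (1/7) = 1. Collecting the sign flips along the way, the symbol is -1.

-1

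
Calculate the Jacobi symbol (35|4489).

1

Reciprocity: 35 ≡ 3 and 4489 ≡ 1 (mod 4), so (35/4489) = +(4489/35).
Reduce top mod 35: now compute (9/35).
Reciprocity: 9 ≡ 1 and 35 ≡ 3 (mod 4), so (9/35) = +(35/9).
Reduce top mod 9: now compute (8/9).
Pull out 2^3: since 9 ≡ 1 (mod 8), (2/9) = +1, so (2/9)^3 = +1.
Reached (1/9) = 1. Collecting the sign flips along the way, the symbol is +1.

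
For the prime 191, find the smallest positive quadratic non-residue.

7

(2/191) = +1, so 2 is a residue.
(3/191) = +1, so 3 is a residue.
(4/191) = +1, so 4 is a residue.
(5/191) = +1, so 5 is a residue.
(6/191) = +1, so 6 is a residue.
(7/191) = −1, so 7 is the smallest positive non-residue mod 191.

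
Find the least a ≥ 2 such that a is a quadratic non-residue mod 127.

3

(2/127) = +1, so 2 is a residue.
(3/127) = −1, so 3 is the smallest positive non-residue mod 127.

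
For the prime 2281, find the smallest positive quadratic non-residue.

(2/2281) = +1, so 2 is a residue.
(3/2281) = +1, so 3 is a residue.
(4/2281) = +1, so 4 is a residue.
(5/2281) = +1, so 5 is a residue.
(6/2281) = +1, so 6 is a residue.
(7/2281) = −1, so 7 is the smallest positive non-residue mod 2281.

7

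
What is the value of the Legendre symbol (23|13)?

1

First reduce: 23 ≡ 10 (mod 13).
Pull out 2: since 13 ≡ 5 (mod 8), (2/13) = -1.
Reciprocity: 5 ≡ 1 and 13 ≡ 1 (mod 4), so (5/13) = +(13/5).
Reduce top mod 5: now compute (3/5).
Reciprocity: 3 ≡ 3 and 5 ≡ 1 (mod 4), so (3/5) = +(5/3).
Reduce top mod 3: now compute (2/3).
Pull out 2: since 3 ≡ 3 (mod 8), (2/3) = -1.
Reached (1/3) = 1. Collecting the sign flips along the way, the symbol is +1.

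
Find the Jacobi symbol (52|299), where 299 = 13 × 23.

Pull out 2^2: since 299 ≡ 3 (mod 8), (2/299) = -1, so (2/299)^2 = +1.
Reciprocity: 13 ≡ 1 and 299 ≡ 3 (mod 4), so (13/299) = +(299/13).
Reduce top mod 13: now compute (0/13).
Top reduces to 0: gcd > 1, so the symbol is 0.

0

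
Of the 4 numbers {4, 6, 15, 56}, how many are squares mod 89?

1

(4/89) = +1 → QR.
(6/89) = -1 → non-residue.
(15/89) = -1 → non-residue.
(56/89) = -1 → non-residue.
Total quadratic residues among the 4: 1.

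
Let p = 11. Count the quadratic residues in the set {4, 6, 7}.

(4/11) = +1 → QR.
(6/11) = -1 → non-residue.
(7/11) = -1 → non-residue.
Total quadratic residues among the 3: 1.

1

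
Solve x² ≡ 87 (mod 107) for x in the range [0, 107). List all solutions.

Since 107 ≡ 3 (mod 4), a square root of 87 is 87^((107+1)/4) = 87^27 mod 107.
Repeated squaring: 87^2≡79, 87^4≡35, 87^8≡48, 87^16≡57 (mod 107).
87^27 = 87^(16+8+2+1) ≡ 27 (mod 107).
Check: 27² = 729 ≡ 87 (mod 107). The two roots are 27 and 80.

27, 80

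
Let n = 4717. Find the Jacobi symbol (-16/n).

First reduce: -16 ≡ 4701 (mod 4717).
Reciprocity: 4701 ≡ 1 and 4717 ≡ 1 (mod 4), so (4701/4717) = +(4717/4701).
Reduce top mod 4701: now compute (16/4701).
Pull out 2^4: since 4701 ≡ 5 (mod 8), (2/4701) = -1, so (2/4701)^4 = +1.
Reached (1/4701) = 1. Collecting the sign flips along the way, the symbol is +1.

1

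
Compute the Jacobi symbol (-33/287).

First reduce: -33 ≡ 254 (mod 287).
Pull out 2: since 287 ≡ 7 (mod 8), (2/287) = +1.
Reciprocity: 127 ≡ 3 and 287 ≡ 3 (mod 4), so (127/287) = −(287/127).
Reduce top mod 127: now compute (33/127).
Reciprocity: 33 ≡ 1 and 127 ≡ 3 (mod 4), so (33/127) = +(127/33).
Reduce top mod 33: now compute (28/33).
Pull out 2^2: since 33 ≡ 1 (mod 8), (2/33) = +1, so (2/33)^2 = +1.
Reciprocity: 7 ≡ 3 and 33 ≡ 1 (mod 4), so (7/33) = +(33/7).
Reduce top mod 7: now compute (5/7).
Reciprocity: 5 ≡ 1 and 7 ≡ 3 (mod 4), so (5/7) = +(7/5).
Reduce top mod 5: now compute (2/5).
Pull out 2: since 5 ≡ 5 (mod 8), (2/5) = -1.
Reached (1/5) = 1. Collecting the sign flips along the way, the symbol is +1.

1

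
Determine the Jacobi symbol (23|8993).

Reciprocity: 23 ≡ 3 and 8993 ≡ 1 (mod 4), so (23/8993) = +(8993/23).
Reduce top mod 23: now compute (0/23).
Top reduces to 0: gcd > 1, so the symbol is 0.

0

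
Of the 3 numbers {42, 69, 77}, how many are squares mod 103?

0

(42/103) = -1 → non-residue.
(69/103) = -1 → non-residue.
(77/103) = -1 → non-residue.
Total quadratic residues among the 3: 0.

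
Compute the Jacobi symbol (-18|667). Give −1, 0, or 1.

1

First reduce: -18 ≡ 649 (mod 667).
Reciprocity: 649 ≡ 1 and 667 ≡ 3 (mod 4), so (649/667) = +(667/649).
Reduce top mod 649: now compute (18/649).
Pull out 2: since 649 ≡ 1 (mod 8), (2/649) = +1.
Reciprocity: 9 ≡ 1 and 649 ≡ 1 (mod 4), so (9/649) = +(649/9).
Reduce top mod 9: now compute (1/9).
Reached (1/9) = 1. Collecting the sign flips along the way, the symbol is +1.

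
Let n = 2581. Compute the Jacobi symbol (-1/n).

First reduce: -1 ≡ 2580 (mod 2581).
Pull out 2^2: since 2581 ≡ 5 (mod 8), (2/2581) = -1, so (2/2581)^2 = +1.
Reciprocity: 645 ≡ 1 and 2581 ≡ 1 (mod 4), so (645/2581) = +(2581/645).
Reduce top mod 645: now compute (1/645).
Reached (1/645) = 1. Collecting the sign flips along the way, the symbol is +1.

1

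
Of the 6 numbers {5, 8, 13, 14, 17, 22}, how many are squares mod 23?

(5/23) = -1 → non-residue.
(8/23) = +1 → QR.
(13/23) = +1 → QR.
(14/23) = -1 → non-residue.
(17/23) = -1 → non-residue.
(22/23) = -1 → non-residue.
Total quadratic residues among the 6: 2.

2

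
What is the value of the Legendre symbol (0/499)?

Top reduces to 0: gcd > 1, so the symbol is 0.

0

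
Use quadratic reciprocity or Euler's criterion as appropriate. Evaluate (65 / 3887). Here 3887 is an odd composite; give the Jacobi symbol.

0

Reciprocity: 65 ≡ 1 and 3887 ≡ 3 (mod 4), so (65/3887) = +(3887/65).
Reduce top mod 65: now compute (52/65).
Pull out 2^2: since 65 ≡ 1 (mod 8), (2/65) = +1, so (2/65)^2 = +1.
Reciprocity: 13 ≡ 1 and 65 ≡ 1 (mod 4), so (13/65) = +(65/13).
Reduce top mod 13: now compute (0/13).
Top reduces to 0: gcd > 1, so the symbol is 0.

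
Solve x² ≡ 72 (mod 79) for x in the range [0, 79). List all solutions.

Since 79 ≡ 3 (mod 4), a square root of 72 is 72^((79+1)/4) = 72^20 mod 79.
Repeated squaring: 72^2≡49, 72^4≡31, 72^8≡13, 72^16≡11 (mod 79).
72^20 = 72^(16+4) ≡ 25 (mod 79).
Check: 25² = 625 ≡ 72 (mod 79). The two roots are 25 and 54.

25, 54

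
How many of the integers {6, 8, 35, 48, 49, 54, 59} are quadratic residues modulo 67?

5

(6/67) = +1 → QR.
(8/67) = -1 → non-residue.
(35/67) = +1 → QR.
(48/67) = -1 → non-residue.
(49/67) = +1 → QR.
(54/67) = +1 → QR.
(59/67) = +1 → QR.
Total quadratic residues among the 7: 5.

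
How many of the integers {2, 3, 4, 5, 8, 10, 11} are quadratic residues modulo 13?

3

(2/13) = -1 → non-residue.
(3/13) = +1 → QR.
(4/13) = +1 → QR.
(5/13) = -1 → non-residue.
(8/13) = -1 → non-residue.
(10/13) = +1 → QR.
(11/13) = -1 → non-residue.
Total quadratic residues among the 7: 3.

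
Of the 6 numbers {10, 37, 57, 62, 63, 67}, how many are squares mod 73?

3

(10/73) = -1 → non-residue.
(37/73) = +1 → QR.
(57/73) = +1 → QR.
(62/73) = -1 → non-residue.
(63/73) = -1 → non-residue.
(67/73) = +1 → QR.
Total quadratic residues among the 6: 3.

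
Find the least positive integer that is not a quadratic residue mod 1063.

3

(2/1063) = +1, so 2 is a residue.
(3/1063) = −1, so 3 is the smallest positive non-residue mod 1063.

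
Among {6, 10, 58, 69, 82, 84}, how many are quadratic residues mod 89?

(6/89) = -1 → non-residue.
(10/89) = +1 → QR.
(58/89) = -1 → non-residue.
(69/89) = +1 → QR.
(82/89) = -1 → non-residue.
(84/89) = +1 → QR.
Total quadratic residues among the 6: 3.

3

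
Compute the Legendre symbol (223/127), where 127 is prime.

First reduce: 223 ≡ 96 (mod 127).
Pull out 2^5: since 127 ≡ 7 (mod 8), (2/127) = +1, so (2/127)^5 = +1.
Reciprocity: 3 ≡ 3 and 127 ≡ 3 (mod 4), so (3/127) = −(127/3).
Reduce top mod 3: now compute (1/3).
Reached (1/3) = 1. Collecting the sign flips along the way, the symbol is -1.

-1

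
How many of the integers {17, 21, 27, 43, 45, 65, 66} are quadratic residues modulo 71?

3

(17/71) = -1 → non-residue.
(21/71) = -1 → non-residue.
(27/71) = +1 → QR.
(43/71) = +1 → QR.
(45/71) = +1 → QR.
(65/71) = -1 → non-residue.
(66/71) = -1 → non-residue.
Total quadratic residues among the 7: 3.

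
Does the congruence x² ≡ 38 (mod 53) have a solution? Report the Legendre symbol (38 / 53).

1

Pull out 2: since 53 ≡ 5 (mod 8), (2/53) = -1.
Reciprocity: 19 ≡ 3 and 53 ≡ 1 (mod 4), so (19/53) = +(53/19).
Reduce top mod 19: now compute (15/19).
Reciprocity: 15 ≡ 3 and 19 ≡ 3 (mod 4), so (15/19) = −(19/15).
Reduce top mod 15: now compute (4/15).
Pull out 2^2: since 15 ≡ 7 (mod 8), (2/15) = +1, so (2/15)^2 = +1.
Reached (1/15) = 1. Collecting the sign flips along the way, the symbol is +1.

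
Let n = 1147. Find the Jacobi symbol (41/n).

1

Reciprocity: 41 ≡ 1 and 1147 ≡ 3 (mod 4), so (41/1147) = +(1147/41).
Reduce top mod 41: now compute (40/41).
Pull out 2^3: since 41 ≡ 1 (mod 8), (2/41) = +1, so (2/41)^3 = +1.
Reciprocity: 5 ≡ 1 and 41 ≡ 1 (mod 4), so (5/41) = +(41/5).
Reduce top mod 5: now compute (1/5).
Reached (1/5) = 1. Collecting the sign flips along the way, the symbol is +1.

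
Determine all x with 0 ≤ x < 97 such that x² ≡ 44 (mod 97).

97 ≡ 1 (mod 4), so we find a root by search.
Trying successive values, 23² = 529 ≡ 44 (mod 97). The other root is 97 − 23 = 74.

23, 74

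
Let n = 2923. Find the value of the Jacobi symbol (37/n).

0

Reciprocity: 37 ≡ 1 and 2923 ≡ 3 (mod 4), so (37/2923) = +(2923/37).
Reduce top mod 37: now compute (0/37).
Top reduces to 0: gcd > 1, so the symbol is 0.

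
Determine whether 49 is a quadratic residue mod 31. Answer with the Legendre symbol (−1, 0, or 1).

Euler's criterion: (49/31) ≡ 18^15 (mod 31).
18^2 ≡ 14 (mod 31)
18^4 ≡ 10 (mod 31)
18^8 ≡ 7 (mod 31)
18^15 = 18^(8+4+2+1) ≡ 1 (mod 31).
Result is 1, so (49/31) = 1.

1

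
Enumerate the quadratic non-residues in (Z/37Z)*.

Square k = 1,…,18 (k and 37−k give the same square):
1²=1, 2²=4, 3²=9, 4²=16, 5²=25, 6²=36, 7²≡12, 8²≡27, 9²≡7, 10²≡26, 11²≡10, 12²≡33, 13²≡21, 14²≡11, 15²≡3, 16²≡34, 17²≡30, 18²≡28 (mod 37).
The residues are {1, 3, 4, 7, 9, 10, 11, 12, 16, 21, 25, 26, 27, 28, 30, 33, 34, 36}; the non-residues are the remaining 18 nonzero classes.

2,5,6,8,13,14,15,17,18,19,20,22,23,24,29,31,32,35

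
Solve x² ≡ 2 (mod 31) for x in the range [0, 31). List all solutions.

Since 31 ≡ 3 (mod 4), a square root of 2 is 2^((31+1)/4) = 2^8 mod 31.
Repeated squaring: 2^2≡4, 2^4≡16, 2^8≡8 (mod 31).
2^8 = 2^(8) ≡ 8 (mod 31).
Check: 8² = 64 ≡ 2 (mod 31). The two roots are 8 and 23.

8, 23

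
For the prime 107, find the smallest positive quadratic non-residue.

(2/107) = −1, so 2 is the smallest positive non-residue mod 107.

2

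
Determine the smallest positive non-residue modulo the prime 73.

5

(2/73) = +1, so 2 is a residue.
(3/73) = +1, so 3 is a residue.
(4/73) = +1, so 4 is a residue.
(5/73) = −1, so 5 is the smallest positive non-residue mod 73.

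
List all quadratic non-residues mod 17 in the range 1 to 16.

3, 5, 6, 7, 10, 11, 12, 14

Square k = 1,…,8 (k and 17−k give the same square):
1²=1, 2²=4, 3²=9, 4²=16, 5²≡8, 6²≡2, 7²≡15, 8²≡13 (mod 17).
The residues are {1, 2, 4, 8, 9, 13, 15, 16}; the non-residues are the remaining 8 nonzero classes.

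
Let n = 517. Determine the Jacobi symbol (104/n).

-1

Pull out 2^3: since 517 ≡ 5 (mod 8), (2/517) = -1, so (2/517)^3 = -1.
Reciprocity: 13 ≡ 1 and 517 ≡ 1 (mod 4), so (13/517) = +(517/13).
Reduce top mod 13: now compute (10/13).
Pull out 2: since 13 ≡ 5 (mod 8), (2/13) = -1.
Reciprocity: 5 ≡ 1 and 13 ≡ 1 (mod 4), so (5/13) = +(13/5).
Reduce top mod 5: now compute (3/5).
Reciprocity: 3 ≡ 3 and 5 ≡ 1 (mod 4), so (3/5) = +(5/3).
Reduce top mod 3: now compute (2/3).
Pull out 2: since 3 ≡ 3 (mod 8), (2/3) = -1.
Reached (1/3) = 1. Collecting the sign flips along the way, the symbol is -1.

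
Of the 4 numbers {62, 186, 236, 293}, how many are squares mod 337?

0

(62/337) = -1 → non-residue.
(186/337) = -1 → non-residue.
(236/337) = -1 → non-residue.
(293/337) = -1 → non-residue.
Total quadratic residues among the 4: 0.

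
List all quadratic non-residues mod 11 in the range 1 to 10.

Square k = 1,…,5 (k and 11−k give the same square):
1²=1, 2²=4, 3²=9, 4²≡5, 5²≡3 (mod 11).
The residues are {1, 3, 4, 5, 9}; the non-residues are the remaining 5 nonzero classes.

2, 6, 7, 8, 10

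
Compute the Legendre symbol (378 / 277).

-1

First reduce: 378 ≡ 101 (mod 277).
Reciprocity: 101 ≡ 1 and 277 ≡ 1 (mod 4), so (101/277) = +(277/101).
Reduce top mod 101: now compute (75/101).
Reciprocity: 75 ≡ 3 and 101 ≡ 1 (mod 4), so (75/101) = +(101/75).
Reduce top mod 75: now compute (26/75).
Pull out 2: since 75 ≡ 3 (mod 8), (2/75) = -1.
Reciprocity: 13 ≡ 1 and 75 ≡ 3 (mod 4), so (13/75) = +(75/13).
Reduce top mod 13: now compute (10/13).
Pull out 2: since 13 ≡ 5 (mod 8), (2/13) = -1.
Reciprocity: 5 ≡ 1 and 13 ≡ 1 (mod 4), so (5/13) = +(13/5).
Reduce top mod 5: now compute (3/5).
Reciprocity: 3 ≡ 3 and 5 ≡ 1 (mod 4), so (3/5) = +(5/3).
Reduce top mod 3: now compute (2/3).
Pull out 2: since 3 ≡ 3 (mod 8), (2/3) = -1.
Reached (1/3) = 1. Collecting the sign flips along the way, the symbol is -1.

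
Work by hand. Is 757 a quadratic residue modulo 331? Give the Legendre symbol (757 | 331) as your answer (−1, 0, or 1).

First reduce: 757 ≡ 95 (mod 331).
Reciprocity: 95 ≡ 3 and 331 ≡ 3 (mod 4), so (95/331) = −(331/95).
Reduce top mod 95: now compute (46/95).
Pull out 2: since 95 ≡ 7 (mod 8), (2/95) = +1.
Reciprocity: 23 ≡ 3 and 95 ≡ 3 (mod 4), so (23/95) = −(95/23).
Reduce top mod 23: now compute (3/23).
Reciprocity: 3 ≡ 3 and 23 ≡ 3 (mod 4), so (3/23) = −(23/3).
Reduce top mod 3: now compute (2/3).
Pull out 2: since 3 ≡ 3 (mod 8), (2/3) = -1.
Reached (1/3) = 1. Collecting the sign flips along the way, the symbol is +1.

1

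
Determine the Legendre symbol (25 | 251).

1

Euler's criterion: (25/251) ≡ 25^125 (mod 251).
25^2 ≡ 123 (mod 251)
25^4 ≡ 69 (mod 251)
25^8 ≡ 243 (mod 251)
25^16 ≡ 64 (mod 251)
25^32 ≡ 80 (mod 251)
25^64 ≡ 125 (mod 251)
25^125 = 25^(64+32+16+8+4+1) ≡ 1 (mod 251).
Result is 1, so (25/251) = 1.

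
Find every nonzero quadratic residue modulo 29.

Square k = 1,…,14 (k and 29−k give the same square):
1²=1, 2²=4, 3²=9, 4²=16, 5²=25, 6²≡7, 7²≡20, 8²≡6, 9²≡23, 10²≡13, 11²≡5, 12²≡28, 13²≡24, 14²≡22 (mod 29).
So the quadratic residues mod 29 are {1, 4, 5, 6, 7, 9, 13, 16, 20, 22, 23, 24, 25, 28}.

1, 4, 5, 6, 7, 9, 13, 16, 20, 22, 23, 24, 25, 28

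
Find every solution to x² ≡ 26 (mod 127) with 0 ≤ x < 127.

Since 127 ≡ 3 (mod 4), a square root of 26 is 26^((127+1)/4) = 26^32 mod 127.
Repeated squaring: 26^2≡41, 26^4≡30, 26^8≡11, 26^16≡121, 26^32≡36 (mod 127).
26^32 = 26^(32) ≡ 36 (mod 127).
Check: 36² = 1296 ≡ 26 (mod 127). The two roots are 36 and 91.

36, 91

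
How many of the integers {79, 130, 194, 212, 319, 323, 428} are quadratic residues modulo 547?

(79/547) = -1 → non-residue.
(130/547) = +1 → QR.
(194/547) = -1 → non-residue.
(212/547) = +1 → QR.
(319/547) = +1 → QR.
(323/547) = -1 → non-residue.
(428/547) = -1 → non-residue.
Total quadratic residues among the 7: 3.

3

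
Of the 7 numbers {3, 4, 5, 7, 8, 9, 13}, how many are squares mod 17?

4

(3/17) = -1 → non-residue.
(4/17) = +1 → QR.
(5/17) = -1 → non-residue.
(7/17) = -1 → non-residue.
(8/17) = +1 → QR.
(9/17) = +1 → QR.
(13/17) = +1 → QR.
Total quadratic residues among the 7: 4.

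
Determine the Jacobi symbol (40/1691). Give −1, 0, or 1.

Pull out 2^3: since 1691 ≡ 3 (mod 8), (2/1691) = -1, so (2/1691)^3 = -1.
Reciprocity: 5 ≡ 1 and 1691 ≡ 3 (mod 4), so (5/1691) = +(1691/5).
Reduce top mod 5: now compute (1/5).
Reached (1/5) = 1. Collecting the sign flips along the way, the symbol is -1.

-1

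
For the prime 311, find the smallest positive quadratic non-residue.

11

(2/311) = +1, so 2 is a residue.
(3/311) = +1, so 3 is a residue.
(4/311) = +1, so 4 is a residue.
(5/311) = +1, so 5 is a residue.
(6/311) = +1, so 6 is a residue.
(7/311) = +1, so 7 is a residue.
(8/311) = +1, so 8 is a residue.
(9/311) = +1, so 9 is a residue.
(10/311) = +1, so 10 is a residue.
(11/311) = −1, so 11 is the smallest positive non-residue mod 311.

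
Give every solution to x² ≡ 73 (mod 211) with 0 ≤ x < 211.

Since 211 ≡ 3 (mod 4), a square root of 73 is 73^((211+1)/4) = 73^53 mod 211.
Repeated squaring: 73^2≡54, 73^4≡173, 73^8≡178, 73^16≡34, 73^32≡101 (mod 211).
73^53 = 73^(32+16+4+1) ≡ 101 (mod 211).
Check: 101² = 10201 ≡ 73 (mod 211). The two roots are 101 and 110.

101, 110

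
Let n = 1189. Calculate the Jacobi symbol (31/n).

-1

Reciprocity: 31 ≡ 3 and 1189 ≡ 1 (mod 4), so (31/1189) = +(1189/31).
Reduce top mod 31: now compute (11/31).
Reciprocity: 11 ≡ 3 and 31 ≡ 3 (mod 4), so (11/31) = −(31/11).
Reduce top mod 11: now compute (9/11).
Reciprocity: 9 ≡ 1 and 11 ≡ 3 (mod 4), so (9/11) = +(11/9).
Reduce top mod 9: now compute (2/9).
Pull out 2: since 9 ≡ 1 (mod 8), (2/9) = +1.
Reached (1/9) = 1. Collecting the sign flips along the way, the symbol is -1.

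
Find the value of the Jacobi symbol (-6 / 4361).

-1

First reduce: -6 ≡ 4355 (mod 4361).
Reciprocity: 4355 ≡ 3 and 4361 ≡ 1 (mod 4), so (4355/4361) = +(4361/4355).
Reduce top mod 4355: now compute (6/4355).
Pull out 2: since 4355 ≡ 3 (mod 8), (2/4355) = -1.
Reciprocity: 3 ≡ 3 and 4355 ≡ 3 (mod 4), so (3/4355) = −(4355/3).
Reduce top mod 3: now compute (2/3).
Pull out 2: since 3 ≡ 3 (mod 8), (2/3) = -1.
Reached (1/3) = 1. Collecting the sign flips along the way, the symbol is -1.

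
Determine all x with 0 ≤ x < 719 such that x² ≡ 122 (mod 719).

Since 719 ≡ 3 (mod 4), a square root of 122 is 122^((719+1)/4) = 122^180 mod 719.
Repeated squaring: 122^2≡504, 122^4≡209, 122^8≡541, 122^16≡48, 122^32≡147, 122^64≡39, 122^128≡83 (mod 719).
122^180 = 122^(128+32+16+4) ≡ 29 (mod 719).
Check: 29² = 841 ≡ 122 (mod 719). The two roots are 29 and 690.

29, 690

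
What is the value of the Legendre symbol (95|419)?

Reciprocity: 95 ≡ 3 and 419 ≡ 3 (mod 4), so (95/419) = −(419/95).
Reduce top mod 95: now compute (39/95).
Reciprocity: 39 ≡ 3 and 95 ≡ 3 (mod 4), so (39/95) = −(95/39).
Reduce top mod 39: now compute (17/39).
Reciprocity: 17 ≡ 1 and 39 ≡ 3 (mod 4), so (17/39) = +(39/17).
Reduce top mod 17: now compute (5/17).
Reciprocity: 5 ≡ 1 and 17 ≡ 1 (mod 4), so (5/17) = +(17/5).
Reduce top mod 5: now compute (2/5).
Pull out 2: since 5 ≡ 5 (mod 8), (2/5) = -1.
Reached (1/5) = 1. Collecting the sign flips along the way, the symbol is -1.

-1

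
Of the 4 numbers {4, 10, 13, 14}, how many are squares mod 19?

1

(4/19) = +1 → QR.
(10/19) = -1 → non-residue.
(13/19) = -1 → non-residue.
(14/19) = -1 → non-residue.
Total quadratic residues among the 4: 1.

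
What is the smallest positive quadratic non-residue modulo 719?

(2/719) = +1, so 2 is a residue.
(3/719) = +1, so 3 is a residue.
(4/719) = +1, so 4 is a residue.
(5/719) = +1, so 5 is a residue.
(6/719) = +1, so 6 is a residue.
(7/719) = +1, so 7 is a residue.
(8/719) = +1, so 8 is a residue.
(9/719) = +1, so 9 is a residue.
(10/719) = +1, so 10 is a residue.
(11/719) = −1, so 11 is the smallest positive non-residue mod 719.

11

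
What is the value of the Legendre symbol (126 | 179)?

1

Euler's criterion: (126/179) ≡ 126^89 (mod 179).
126^2 ≡ 124 (mod 179)
126^4 ≡ 161 (mod 179)
126^8 ≡ 145 (mod 179)
126^16 ≡ 82 (mod 179)
126^32 ≡ 101 (mod 179)
126^64 ≡ 177 (mod 179)
126^89 = 126^(64+16+8+1) ≡ 1 (mod 179).
Result is 1, so (126/179) = 1.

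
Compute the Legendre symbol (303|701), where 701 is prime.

Euler's criterion: (303/701) ≡ 303^350 (mod 701).
303^2 ≡ 679 (mod 701)
303^4 ≡ 484 (mod 701)
303^8 ≡ 122 (mod 701)
303^16 ≡ 163 (mod 701)
303^32 ≡ 632 (mod 701)
303^64 ≡ 555 (mod 701)
303^128 ≡ 286 (mod 701)
303^256 ≡ 480 (mod 701)
303^350 = 303^(256+64+16+8+4+2) ≡ 700 (mod 701).
Result is 700 ≡ −1, so (303/701) = −1.

-1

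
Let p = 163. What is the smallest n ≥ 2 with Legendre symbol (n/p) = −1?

(2/163) = −1, so 2 is the smallest positive non-residue mod 163.

2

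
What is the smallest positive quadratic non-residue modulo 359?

7

(2/359) = +1, so 2 is a residue.
(3/359) = +1, so 3 is a residue.
(4/359) = +1, so 4 is a residue.
(5/359) = +1, so 5 is a residue.
(6/359) = +1, so 6 is a residue.
(7/359) = −1, so 7 is the smallest positive non-residue mod 359.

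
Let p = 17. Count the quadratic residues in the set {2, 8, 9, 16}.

4

(2/17) = +1 → QR.
(8/17) = +1 → QR.
(9/17) = +1 → QR.
(16/17) = +1 → QR.
Total quadratic residues among the 4: 4.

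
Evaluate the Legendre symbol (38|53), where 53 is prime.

Euler's criterion: (38/53) ≡ 38^26 (mod 53).
38^2 ≡ 13 (mod 53)
38^4 ≡ 10 (mod 53)
38^8 ≡ 47 (mod 53)
38^16 ≡ 36 (mod 53)
38^26 = 38^(16+8+2) ≡ 1 (mod 53).
Result is 1, so (38/53) = 1.

1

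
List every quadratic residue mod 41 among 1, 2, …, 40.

Square k = 1,…,20 (k and 41−k give the same square):
1²=1, 2²=4, 3²=9, 4²=16, 5²=25, 6²=36, 7²≡8, 8²≡23, 9²≡40, 10²≡18, 11²≡39, 12²≡21, 13²≡5, 14²≡32, 15²≡20, 16²≡10, 17²≡2, 18²≡37, 19²≡33, 20²≡31 (mod 41).
So the quadratic residues mod 41 are {1, 2, 4, 5, 8, 9, 10, 16, 18, 20, 21, 23, 25, 31, 32, 33, 36, 37, 39, 40}.

1 2 4 5 8 9 10 16 18 20 21 23 25 31 32 33 36 37 39 40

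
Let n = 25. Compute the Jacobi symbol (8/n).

1

Pull out 2^3: since 25 ≡ 1 (mod 8), (2/25) = +1, so (2/25)^3 = +1.
Reached (1/25) = 1. Collecting the sign flips along the way, the symbol is +1.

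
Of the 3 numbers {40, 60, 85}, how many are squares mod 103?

1

(40/103) = -1 → non-residue.
(60/103) = +1 → QR.
(85/103) = -1 → non-residue.
Total quadratic residues among the 3: 1.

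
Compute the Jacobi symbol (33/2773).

1

Reciprocity: 33 ≡ 1 and 2773 ≡ 1 (mod 4), so (33/2773) = +(2773/33).
Reduce top mod 33: now compute (1/33).
Reached (1/33) = 1. Collecting the sign flips along the way, the symbol is +1.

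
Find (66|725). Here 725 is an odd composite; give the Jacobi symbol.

-1

Pull out 2: since 725 ≡ 5 (mod 8), (2/725) = -1.
Reciprocity: 33 ≡ 1 and 725 ≡ 1 (mod 4), so (33/725) = +(725/33).
Reduce top mod 33: now compute (32/33).
Pull out 2^5: since 33 ≡ 1 (mod 8), (2/33) = +1, so (2/33)^5 = +1.
Reached (1/33) = 1. Collecting the sign flips along the way, the symbol is -1.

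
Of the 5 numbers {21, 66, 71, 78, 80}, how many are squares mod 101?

4

(21/101) = +1 → QR.
(66/101) = -1 → non-residue.
(71/101) = +1 → QR.
(78/101) = +1 → QR.
(80/101) = +1 → QR.
Total quadratic residues among the 5: 4.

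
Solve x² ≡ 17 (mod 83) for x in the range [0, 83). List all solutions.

Since 83 ≡ 3 (mod 4), a square root of 17 is 17^((83+1)/4) = 17^21 mod 83.
Repeated squaring: 17^2≡40, 17^4≡23, 17^8≡31, 17^16≡48 (mod 83).
17^21 = 17^(16+4+1) ≡ 10 (mod 83).
Check: 10² = 100 ≡ 17 (mod 83). The two roots are 10 and 73.

10, 73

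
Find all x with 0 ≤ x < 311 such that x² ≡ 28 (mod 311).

Since 311 ≡ 3 (mod 4), a square root of 28 is 28^((311+1)/4) = 28^78 mod 311.
Repeated squaring: 28^2≡162, 28^4≡120, 28^8≡94, 28^16≡128, 28^32≡212, 28^64≡160 (mod 311).
28^78 = 28^(64+8+4+2) ≡ 280 (mod 311).
Check: 280² = 78400 ≡ 28 (mod 311). The two roots are 31 and 280.

31, 280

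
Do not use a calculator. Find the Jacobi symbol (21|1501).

-1

Reciprocity: 21 ≡ 1 and 1501 ≡ 1 (mod 4), so (21/1501) = +(1501/21).
Reduce top mod 21: now compute (10/21).
Pull out 2: since 21 ≡ 5 (mod 8), (2/21) = -1.
Reciprocity: 5 ≡ 1 and 21 ≡ 1 (mod 4), so (5/21) = +(21/5).
Reduce top mod 5: now compute (1/5).
Reached (1/5) = 1. Collecting the sign flips along the way, the symbol is -1.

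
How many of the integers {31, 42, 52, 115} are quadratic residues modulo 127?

4

(31/127) = +1 → QR.
(42/127) = +1 → QR.
(52/127) = +1 → QR.
(115/127) = +1 → QR.
Total quadratic residues among the 4: 4.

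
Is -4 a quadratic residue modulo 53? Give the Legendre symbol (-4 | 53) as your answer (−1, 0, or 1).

Euler's criterion: (-4/53) ≡ 49^26 (mod 53).
49^2 ≡ 16 (mod 53)
49^4 ≡ 44 (mod 53)
49^8 ≡ 28 (mod 53)
49^16 ≡ 42 (mod 53)
49^26 = 49^(16+8+2) ≡ 1 (mod 53).
Result is 1, so (-4/53) = 1.

1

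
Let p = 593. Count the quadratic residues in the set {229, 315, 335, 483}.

4

(229/593) = +1 → QR.
(315/593) = +1 → QR.
(335/593) = +1 → QR.
(483/593) = +1 → QR.
Total quadratic residues among the 4: 4.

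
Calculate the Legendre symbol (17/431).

-1

Reciprocity: 17 ≡ 1 and 431 ≡ 3 (mod 4), so (17/431) = +(431/17).
Reduce top mod 17: now compute (6/17).
Pull out 2: since 17 ≡ 1 (mod 8), (2/17) = +1.
Reciprocity: 3 ≡ 3 and 17 ≡ 1 (mod 4), so (3/17) = +(17/3).
Reduce top mod 3: now compute (2/3).
Pull out 2: since 3 ≡ 3 (mod 8), (2/3) = -1.
Reached (1/3) = 1. Collecting the sign flips along the way, the symbol is -1.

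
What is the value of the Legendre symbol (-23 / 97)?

-1

First reduce: -23 ≡ 74 (mod 97).
Pull out 2: since 97 ≡ 1 (mod 8), (2/97) = +1.
Reciprocity: 37 ≡ 1 and 97 ≡ 1 (mod 4), so (37/97) = +(97/37).
Reduce top mod 37: now compute (23/37).
Reciprocity: 23 ≡ 3 and 37 ≡ 1 (mod 4), so (23/37) = +(37/23).
Reduce top mod 23: now compute (14/23).
Pull out 2: since 23 ≡ 7 (mod 8), (2/23) = +1.
Reciprocity: 7 ≡ 3 and 23 ≡ 3 (mod 4), so (7/23) = −(23/7).
Reduce top mod 7: now compute (2/7).
Pull out 2: since 7 ≡ 7 (mod 8), (2/7) = +1.
Reached (1/7) = 1. Collecting the sign flips along the way, the symbol is -1.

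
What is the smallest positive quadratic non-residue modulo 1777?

(2/1777) = +1, so 2 is a residue.
(3/1777) = +1, so 3 is a residue.
(4/1777) = +1, so 4 is a residue.
(5/1777) = −1, so 5 is the smallest positive non-residue mod 1777.

5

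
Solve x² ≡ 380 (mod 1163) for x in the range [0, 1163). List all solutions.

Since 1163 ≡ 3 (mod 4), a square root of 380 is 380^((1163+1)/4) = 380^291 mod 1163.
Repeated squaring: 380^2≡188, 380^4≡454, 380^8≡265, 380^16≡445, 380^32≡315, 380^64≡370, 380^128≡829, 380^256≡1071 (mod 1163).
380^291 = 380^(256+32+2+1) ≡ 695 (mod 1163).
Check: 695² = 483025 ≡ 380 (mod 1163). The two roots are 468 and 695.

468, 695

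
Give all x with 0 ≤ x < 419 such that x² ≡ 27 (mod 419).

87, 332

Since 419 ≡ 3 (mod 4), a square root of 27 is 27^((419+1)/4) = 27^105 mod 419.
Repeated squaring: 27^2≡310, 27^4≡149, 27^8≡413, 27^16≡36, 27^32≡39, 27^64≡264 (mod 419).
27^105 = 27^(64+32+8+1) ≡ 87 (mod 419).
Check: 87² = 7569 ≡ 27 (mod 419). The two roots are 87 and 332.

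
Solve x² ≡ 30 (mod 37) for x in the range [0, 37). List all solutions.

37 ≡ 1 (mod 4), so we find a root by search.
Trying successive values, 17² = 289 ≡ 30 (mod 37). The other root is 37 − 17 = 20.

17, 20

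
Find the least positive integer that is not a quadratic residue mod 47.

5

(2/47) = +1, so 2 is a residue.
(3/47) = +1, so 3 is a residue.
(4/47) = +1, so 4 is a residue.
(5/47) = −1, so 5 is the smallest positive non-residue mod 47.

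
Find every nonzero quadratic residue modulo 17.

Square k = 1,…,8 (k and 17−k give the same square):
1²=1, 2²=4, 3²=9, 4²=16, 5²≡8, 6²≡2, 7²≡15, 8²≡13 (mod 17).
So the quadratic residues mod 17 are {1, 2, 4, 8, 9, 13, 15, 16}.

1,2,4,8,9,13,15,16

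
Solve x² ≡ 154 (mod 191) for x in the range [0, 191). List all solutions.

Since 191 ≡ 3 (mod 4), a square root of 154 is 154^((191+1)/4) = 154^48 mod 191.
Repeated squaring: 154^2≡32, 154^4≡69, 154^8≡177, 154^16≡5, 154^32≡25 (mod 191).
154^48 = 154^(32+16) ≡ 125 (mod 191).
Check: 125² = 15625 ≡ 154 (mod 191). The two roots are 66 and 125.

66, 125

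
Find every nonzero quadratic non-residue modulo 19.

Square k = 1,…,9 (k and 19−k give the same square):
1²=1, 2²=4, 3²=9, 4²=16, 5²≡6, 6²≡17, 7²≡11, 8²≡7, 9²≡5 (mod 19).
The residues are {1, 4, 5, 6, 7, 9, 11, 16, 17}; the non-residues are the remaining 9 nonzero classes.

2 3 8 10 12 13 14 15 18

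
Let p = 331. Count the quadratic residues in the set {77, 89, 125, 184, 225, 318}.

6

(77/331) = +1 → QR.
(89/331) = +1 → QR.
(125/331) = +1 → QR.
(184/331) = +1 → QR.
(225/331) = +1 → QR.
(318/331) = +1 → QR.
Total quadratic residues among the 6: 6.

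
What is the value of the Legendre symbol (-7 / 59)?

First reduce: -7 ≡ 52 (mod 59).
Pull out 2^2: since 59 ≡ 3 (mod 8), (2/59) = -1, so (2/59)^2 = +1.
Reciprocity: 13 ≡ 1 and 59 ≡ 3 (mod 4), so (13/59) = +(59/13).
Reduce top mod 13: now compute (7/13).
Reciprocity: 7 ≡ 3 and 13 ≡ 1 (mod 4), so (7/13) = +(13/7).
Reduce top mod 7: now compute (6/7).
Pull out 2: since 7 ≡ 7 (mod 8), (2/7) = +1.
Reciprocity: 3 ≡ 3 and 7 ≡ 3 (mod 4), so (3/7) = −(7/3).
Reduce top mod 3: now compute (1/3).
Reached (1/3) = 1. Collecting the sign flips along the way, the symbol is -1.

-1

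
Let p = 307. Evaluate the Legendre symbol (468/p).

First reduce: 468 ≡ 161 (mod 307).
Reciprocity: 161 ≡ 1 and 307 ≡ 3 (mod 4), so (161/307) = +(307/161).
Reduce top mod 161: now compute (146/161).
Pull out 2: since 161 ≡ 1 (mod 8), (2/161) = +1.
Reciprocity: 73 ≡ 1 and 161 ≡ 1 (mod 4), so (73/161) = +(161/73).
Reduce top mod 73: now compute (15/73).
Reciprocity: 15 ≡ 3 and 73 ≡ 1 (mod 4), so (15/73) = +(73/15).
Reduce top mod 15: now compute (13/15).
Reciprocity: 13 ≡ 1 and 15 ≡ 3 (mod 4), so (13/15) = +(15/13).
Reduce top mod 13: now compute (2/13).
Pull out 2: since 13 ≡ 5 (mod 8), (2/13) = -1.
Reached (1/13) = 1. Collecting the sign flips along the way, the symbol is -1.

-1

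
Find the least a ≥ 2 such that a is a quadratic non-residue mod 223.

3

(2/223) = +1, so 2 is a residue.
(3/223) = −1, so 3 is the smallest positive non-residue mod 223.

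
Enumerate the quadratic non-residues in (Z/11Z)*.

Square k = 1,…,5 (k and 11−k give the same square):
1²=1, 2²=4, 3²=9, 4²≡5, 5²≡3 (mod 11).
The residues are {1, 3, 4, 5, 9}; the non-residues are the remaining 5 nonzero classes.

2 6 7 8 10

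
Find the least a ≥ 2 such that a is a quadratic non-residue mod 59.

(2/59) = −1, so 2 is the smallest positive non-residue mod 59.

2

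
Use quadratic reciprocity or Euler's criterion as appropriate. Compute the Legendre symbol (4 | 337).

1

Pull out 2^2: since 337 ≡ 1 (mod 8), (2/337) = +1, so (2/337)^2 = +1.
Reached (1/337) = 1. Collecting the sign flips along the way, the symbol is +1.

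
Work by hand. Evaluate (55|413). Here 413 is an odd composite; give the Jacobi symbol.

Reciprocity: 55 ≡ 3 and 413 ≡ 1 (mod 4), so (55/413) = +(413/55).
Reduce top mod 55: now compute (28/55).
Pull out 2^2: since 55 ≡ 7 (mod 8), (2/55) = +1, so (2/55)^2 = +1.
Reciprocity: 7 ≡ 3 and 55 ≡ 3 (mod 4), so (7/55) = −(55/7).
Reduce top mod 7: now compute (6/7).
Pull out 2: since 7 ≡ 7 (mod 8), (2/7) = +1.
Reciprocity: 3 ≡ 3 and 7 ≡ 3 (mod 4), so (3/7) = −(7/3).
Reduce top mod 3: now compute (1/3).
Reached (1/3) = 1. Collecting the sign flips along the way, the symbol is +1.

1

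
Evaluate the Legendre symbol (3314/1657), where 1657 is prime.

First reduce: 3314 ≡ 0 (mod 1657).
Top reduces to 0: gcd > 1, so the symbol is 0.

0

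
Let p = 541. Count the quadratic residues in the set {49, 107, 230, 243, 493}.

(49/541) = +1 → QR.
(107/541) = -1 → non-residue.
(230/541) = -1 → non-residue.
(243/541) = +1 → QR.
(493/541) = +1 → QR.
Total quadratic residues among the 5: 3.

3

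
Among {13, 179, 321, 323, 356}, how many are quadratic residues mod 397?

2

(13/397) = -1 → non-residue.
(179/397) = +1 → QR.
(321/397) = +1 → QR.
(323/397) = -1 → non-residue.
(356/397) = -1 → non-residue.
Total quadratic residues among the 5: 2.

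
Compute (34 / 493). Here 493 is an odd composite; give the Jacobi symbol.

Pull out 2: since 493 ≡ 5 (mod 8), (2/493) = -1.
Reciprocity: 17 ≡ 1 and 493 ≡ 1 (mod 4), so (17/493) = +(493/17).
Reduce top mod 17: now compute (0/17).
Top reduces to 0: gcd > 1, so the symbol is 0.

0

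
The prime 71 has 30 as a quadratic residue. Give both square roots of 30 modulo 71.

Since 71 ≡ 3 (mod 4), a square root of 30 is 30^((71+1)/4) = 30^18 mod 71.
Repeated squaring: 30^2≡48, 30^4≡32, 30^8≡30, 30^16≡48 (mod 71).
30^18 = 30^(16+2) ≡ 32 (mod 71).
Check: 32² = 1024 ≡ 30 (mod 71). The two roots are 32 and 39.

32, 39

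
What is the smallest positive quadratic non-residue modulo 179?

2

(2/179) = −1, so 2 is the smallest positive non-residue mod 179.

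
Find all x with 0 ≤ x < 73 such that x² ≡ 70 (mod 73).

73 ≡ 1 (mod 4), so we find a root by search.
Trying successive values, 17² = 289 ≡ 70 (mod 73). The other root is 73 − 17 = 56.

17, 56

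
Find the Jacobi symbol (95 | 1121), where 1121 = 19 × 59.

Reciprocity: 95 ≡ 3 and 1121 ≡ 1 (mod 4), so (95/1121) = +(1121/95).
Reduce top mod 95: now compute (76/95).
Pull out 2^2: since 95 ≡ 7 (mod 8), (2/95) = +1, so (2/95)^2 = +1.
Reciprocity: 19 ≡ 3 and 95 ≡ 3 (mod 4), so (19/95) = −(95/19).
Reduce top mod 19: now compute (0/19).
Top reduces to 0: gcd > 1, so the symbol is 0.

0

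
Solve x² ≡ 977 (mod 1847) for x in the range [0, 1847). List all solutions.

504, 1343

Since 1847 ≡ 3 (mod 4), a square root of 977 is 977^((1847+1)/4) = 977^462 mod 1847.
Repeated squaring: 977^2≡1477, 977^4≡222, 977^8≡1262, 977^16≡530, 977^32≡156, 977^64≡325, 977^128≡346, 977^256≡1508 (mod 1847).
977^462 = 977^(256+128+64+8+4+2) ≡ 504 (mod 1847).
Check: 504² = 254016 ≡ 977 (mod 1847). The two roots are 504 and 1343.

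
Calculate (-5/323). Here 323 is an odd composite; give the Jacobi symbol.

First reduce: -5 ≡ 318 (mod 323).
Pull out 2: since 323 ≡ 3 (mod 8), (2/323) = -1.
Reciprocity: 159 ≡ 3 and 323 ≡ 3 (mod 4), so (159/323) = −(323/159).
Reduce top mod 159: now compute (5/159).
Reciprocity: 5 ≡ 1 and 159 ≡ 3 (mod 4), so (5/159) = +(159/5).
Reduce top mod 5: now compute (4/5).
Pull out 2^2: since 5 ≡ 5 (mod 8), (2/5) = -1, so (2/5)^2 = +1.
Reached (1/5) = 1. Collecting the sign flips along the way, the symbol is +1.

1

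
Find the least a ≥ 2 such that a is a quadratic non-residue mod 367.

(2/367) = +1, so 2 is a residue.
(3/367) = −1, so 3 is the smallest positive non-residue mod 367.

3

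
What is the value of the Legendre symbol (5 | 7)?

Reciprocity: 5 ≡ 1 and 7 ≡ 3 (mod 4), so (5/7) = +(7/5).
Reduce top mod 5: now compute (2/5).
Pull out 2: since 5 ≡ 5 (mod 8), (2/5) = -1.
Reached (1/5) = 1. Collecting the sign flips along the way, the symbol is -1.

-1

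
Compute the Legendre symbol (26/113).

1

Pull out 2: since 113 ≡ 1 (mod 8), (2/113) = +1.
Reciprocity: 13 ≡ 1 and 113 ≡ 1 (mod 4), so (13/113) = +(113/13).
Reduce top mod 13: now compute (9/13).
Reciprocity: 9 ≡ 1 and 13 ≡ 1 (mod 4), so (9/13) = +(13/9).
Reduce top mod 9: now compute (4/9).
Pull out 2^2: since 9 ≡ 1 (mod 8), (2/9) = +1, so (2/9)^2 = +1.
Reached (1/9) = 1. Collecting the sign flips along the way, the symbol is +1.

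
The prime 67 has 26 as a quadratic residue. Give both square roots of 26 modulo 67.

Since 67 ≡ 3 (mod 4), a square root of 26 is 26^((67+1)/4) = 26^17 mod 67.
Repeated squaring: 26^2≡6, 26^4≡36, 26^8≡23, 26^16≡60 (mod 67).
26^17 = 26^(16+1) ≡ 19 (mod 67).
Check: 19² = 361 ≡ 26 (mod 67). The two roots are 19 and 48.

19, 48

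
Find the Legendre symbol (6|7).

-1

Pull out 2: since 7 ≡ 7 (mod 8), (2/7) = +1.
Reciprocity: 3 ≡ 3 and 7 ≡ 3 (mod 4), so (3/7) = −(7/3).
Reduce top mod 3: now compute (1/3).
Reached (1/3) = 1. Collecting the sign flips along the way, the symbol is -1.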